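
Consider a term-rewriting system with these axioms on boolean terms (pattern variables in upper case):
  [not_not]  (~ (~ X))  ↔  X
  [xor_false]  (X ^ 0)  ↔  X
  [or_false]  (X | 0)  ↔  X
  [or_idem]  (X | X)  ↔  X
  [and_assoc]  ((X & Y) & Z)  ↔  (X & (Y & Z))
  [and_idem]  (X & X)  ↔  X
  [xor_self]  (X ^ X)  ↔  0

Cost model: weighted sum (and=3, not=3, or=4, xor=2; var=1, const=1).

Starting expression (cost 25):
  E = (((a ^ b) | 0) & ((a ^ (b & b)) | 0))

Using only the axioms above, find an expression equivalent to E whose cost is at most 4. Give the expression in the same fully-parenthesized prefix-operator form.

(a ^ b)   [cost 4]

1. [and_idem →] (b & b)  →  b;  E = (((a ^ b) | 0) & ((a ^ b) | 0))
2. [and_idem →] (((a ^ b) | 0) & ((a ^ b) | 0))  →  ((a ^ b) | 0)
3. [or_false →] ((a ^ b) | 0)  →  (a ^ b);  cost 4 ≤ 4, done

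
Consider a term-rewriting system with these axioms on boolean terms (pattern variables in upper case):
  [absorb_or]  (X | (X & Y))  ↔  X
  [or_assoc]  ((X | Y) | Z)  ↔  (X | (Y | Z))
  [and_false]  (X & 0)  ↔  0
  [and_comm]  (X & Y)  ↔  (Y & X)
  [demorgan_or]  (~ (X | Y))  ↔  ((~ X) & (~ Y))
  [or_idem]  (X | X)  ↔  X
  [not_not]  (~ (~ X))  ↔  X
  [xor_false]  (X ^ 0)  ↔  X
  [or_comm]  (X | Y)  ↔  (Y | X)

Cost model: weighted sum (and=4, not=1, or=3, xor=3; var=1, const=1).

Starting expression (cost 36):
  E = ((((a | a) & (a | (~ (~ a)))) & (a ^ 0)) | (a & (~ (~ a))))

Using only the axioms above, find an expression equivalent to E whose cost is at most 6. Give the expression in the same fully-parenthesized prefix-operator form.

step 1: not_not (→) rewrites (~ (~ a)) into a, now ((((a | a) & (a | a)) & (a ^ 0)) | (a & (~ (~ a))))
step 2: or_idem (→) rewrites (a | a) into a, now ((((a | a) & a) & (a ^ 0)) | (a & (~ (~ a))))
step 3: not_not (→) rewrites (~ (~ a)) into a, now ((((a | a) & a) & (a ^ 0)) | (a & a))
step 4: xor_false (→) rewrites (a ^ 0) into a, now ((((a | a) & a) & a) | (a & a))
step 5: or_comm (→) rewrites ((((a | a) & a) & a) | (a & a)) into ((a & a) | (((a | a) & a) & a))
step 6: or_idem (→) rewrites (a | a) into a, now ((a & a) | ((a & a) & a))
step 7: absorb_or (→) rewrites ((a & a) | ((a & a) & a)) into (a & a), reaching cost 6 (bound 6)

(a & a)   [cost 6]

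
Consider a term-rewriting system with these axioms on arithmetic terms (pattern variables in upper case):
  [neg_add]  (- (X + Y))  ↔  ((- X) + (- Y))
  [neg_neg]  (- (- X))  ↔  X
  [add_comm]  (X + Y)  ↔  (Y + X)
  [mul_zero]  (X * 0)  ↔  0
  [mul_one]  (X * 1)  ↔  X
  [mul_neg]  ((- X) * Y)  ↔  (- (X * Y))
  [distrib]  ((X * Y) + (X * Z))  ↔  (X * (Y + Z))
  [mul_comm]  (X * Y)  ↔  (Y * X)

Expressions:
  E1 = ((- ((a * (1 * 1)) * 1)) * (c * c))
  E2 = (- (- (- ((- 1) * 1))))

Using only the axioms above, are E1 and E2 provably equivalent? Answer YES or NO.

Every axiom is a valid identity, so a rewrite proof would force E1 and E2 to agree under every assignment.
At a=0, c=0: E1 = 0 but E2 = 1; they differ, so no derivation exists.

NO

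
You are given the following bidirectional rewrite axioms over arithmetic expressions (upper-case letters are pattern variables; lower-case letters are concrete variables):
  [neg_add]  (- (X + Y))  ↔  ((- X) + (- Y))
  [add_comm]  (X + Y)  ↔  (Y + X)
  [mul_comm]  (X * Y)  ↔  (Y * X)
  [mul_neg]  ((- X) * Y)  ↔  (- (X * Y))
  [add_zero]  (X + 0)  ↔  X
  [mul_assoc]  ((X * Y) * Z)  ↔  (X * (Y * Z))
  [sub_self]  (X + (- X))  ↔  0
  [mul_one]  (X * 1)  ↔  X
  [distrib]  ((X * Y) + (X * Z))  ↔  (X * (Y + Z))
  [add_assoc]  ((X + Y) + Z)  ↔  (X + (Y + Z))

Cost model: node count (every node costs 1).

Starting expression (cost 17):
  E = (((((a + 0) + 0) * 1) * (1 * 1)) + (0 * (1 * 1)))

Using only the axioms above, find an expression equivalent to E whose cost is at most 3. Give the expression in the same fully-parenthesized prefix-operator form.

(1 * a)   [cost 3]

1. [add_zero →] (a + 0)  →  a;  E = ((((a + 0) * 1) * (1 * 1)) + (0 * (1 * 1)))
2. [mul_one →] (1 * 1)  →  1;  E = ((((a + 0) * 1) * 1) + (0 * (1 * 1)))
3. [mul_one →] (1 * 1)  →  1;  E = ((((a + 0) * 1) * 1) + (0 * 1))
4. [mul_one →] (0 * 1)  →  0;  E = ((((a + 0) * 1) * 1) + 0)
5. [add_zero →] (a + 0)  →  a;  E = (((a * 1) * 1) + 0)
6. [mul_one →] (a * 1)  →  a;  E = ((a * 1) + 0)
7. [mul_comm →] (a * 1)  →  (1 * a);  E = ((1 * a) + 0)
8. [add_zero →] ((1 * a) + 0)  →  (1 * a);  cost 3 ≤ 3, done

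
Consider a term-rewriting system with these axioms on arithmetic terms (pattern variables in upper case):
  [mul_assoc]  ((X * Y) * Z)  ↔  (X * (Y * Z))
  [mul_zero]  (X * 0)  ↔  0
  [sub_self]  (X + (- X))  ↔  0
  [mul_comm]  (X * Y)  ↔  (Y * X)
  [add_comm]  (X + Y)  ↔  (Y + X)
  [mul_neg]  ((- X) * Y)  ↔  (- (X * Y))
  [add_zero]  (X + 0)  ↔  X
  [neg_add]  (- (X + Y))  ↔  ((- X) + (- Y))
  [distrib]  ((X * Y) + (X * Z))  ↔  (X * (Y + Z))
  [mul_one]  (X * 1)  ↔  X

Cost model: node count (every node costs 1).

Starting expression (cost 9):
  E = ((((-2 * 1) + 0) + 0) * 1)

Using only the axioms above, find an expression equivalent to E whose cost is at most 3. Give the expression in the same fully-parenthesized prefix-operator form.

step 1: add_zero (→) rewrites ((-2 * 1) + 0) into (-2 * 1), now (((-2 * 1) + 0) * 1)
step 2: mul_one (→) rewrites (((-2 * 1) + 0) * 1) into ((-2 * 1) + 0)
step 3: add_zero (→) rewrites ((-2 * 1) + 0) into (-2 * 1), reaching cost 3 (bound 3)

(-2 * 1)   [cost 3]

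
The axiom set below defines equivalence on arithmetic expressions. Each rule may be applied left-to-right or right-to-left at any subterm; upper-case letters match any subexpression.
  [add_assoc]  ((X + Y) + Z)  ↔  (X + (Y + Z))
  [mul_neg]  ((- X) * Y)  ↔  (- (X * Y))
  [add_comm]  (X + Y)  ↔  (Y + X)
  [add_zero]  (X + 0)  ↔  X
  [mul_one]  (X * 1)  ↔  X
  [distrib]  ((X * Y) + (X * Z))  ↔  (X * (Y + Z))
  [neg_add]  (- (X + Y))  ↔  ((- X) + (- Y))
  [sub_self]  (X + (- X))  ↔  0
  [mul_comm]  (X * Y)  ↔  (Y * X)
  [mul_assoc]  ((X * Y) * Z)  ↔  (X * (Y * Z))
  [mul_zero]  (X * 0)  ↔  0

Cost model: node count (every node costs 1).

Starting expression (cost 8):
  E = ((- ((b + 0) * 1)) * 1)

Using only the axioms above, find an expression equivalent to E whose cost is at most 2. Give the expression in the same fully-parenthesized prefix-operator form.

1. [add_zero →] (b + 0)  →  b;  E = ((- (b * 1)) * 1)
2. [mul_one →] ((- (b * 1)) * 1)  →  (- (b * 1))
3. [mul_one →] (b * 1)  →  b;  cost 2 ≤ 2, done

(- b)   [cost 2]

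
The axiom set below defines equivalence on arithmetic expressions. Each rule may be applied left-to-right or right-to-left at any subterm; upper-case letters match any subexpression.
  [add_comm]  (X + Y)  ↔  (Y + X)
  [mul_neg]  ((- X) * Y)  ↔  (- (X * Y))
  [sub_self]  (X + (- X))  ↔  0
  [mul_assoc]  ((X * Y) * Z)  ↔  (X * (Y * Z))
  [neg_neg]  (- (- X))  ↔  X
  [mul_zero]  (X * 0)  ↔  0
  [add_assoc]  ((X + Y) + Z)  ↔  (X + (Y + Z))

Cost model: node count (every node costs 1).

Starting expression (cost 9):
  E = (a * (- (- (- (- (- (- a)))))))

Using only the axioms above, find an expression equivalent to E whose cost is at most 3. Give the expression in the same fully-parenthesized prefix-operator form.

1. [neg_neg →] (- (- (- a)))  →  (- a);  E = (a * (- (- (- (- a)))))
2. [neg_neg →] (- (- a))  →  a;  E = (a * (- (- a)))
3. [neg_neg →] (- (- a))  →  a;  cost 3 ≤ 3, done

(a * a)   [cost 3]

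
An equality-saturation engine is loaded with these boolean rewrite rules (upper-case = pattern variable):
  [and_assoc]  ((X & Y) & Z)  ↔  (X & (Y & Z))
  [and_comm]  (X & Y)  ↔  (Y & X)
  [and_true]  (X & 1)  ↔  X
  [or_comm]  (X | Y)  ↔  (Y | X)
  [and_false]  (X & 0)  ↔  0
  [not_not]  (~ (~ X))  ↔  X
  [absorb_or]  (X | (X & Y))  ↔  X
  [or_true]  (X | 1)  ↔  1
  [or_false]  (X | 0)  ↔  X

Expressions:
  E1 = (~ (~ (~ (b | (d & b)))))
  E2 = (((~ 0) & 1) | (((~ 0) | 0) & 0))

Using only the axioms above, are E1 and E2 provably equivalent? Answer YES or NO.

All listed rules preserve value, hence provable equivalence implies equal values everywhere; look for a separating assignment.
b=1, d=0 gives E1 ↦ 0, E2 ↦ 1; values differ ⇒ not provably equivalent.

NO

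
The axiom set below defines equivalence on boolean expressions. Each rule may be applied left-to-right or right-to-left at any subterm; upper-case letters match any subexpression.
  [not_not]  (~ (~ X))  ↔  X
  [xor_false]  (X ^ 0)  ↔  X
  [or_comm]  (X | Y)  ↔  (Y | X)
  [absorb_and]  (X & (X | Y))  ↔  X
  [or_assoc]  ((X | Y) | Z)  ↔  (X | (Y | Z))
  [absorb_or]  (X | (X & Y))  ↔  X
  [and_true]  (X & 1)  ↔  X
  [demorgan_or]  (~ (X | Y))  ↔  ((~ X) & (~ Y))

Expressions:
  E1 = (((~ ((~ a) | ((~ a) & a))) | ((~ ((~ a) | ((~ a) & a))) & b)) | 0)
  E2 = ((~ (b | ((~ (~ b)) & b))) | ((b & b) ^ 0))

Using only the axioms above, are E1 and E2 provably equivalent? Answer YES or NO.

The axioms are sound identities: if E1 ↔* E2 then E1 and E2 evaluate identically under any assignment.
Under a=0, b=0: E1 evaluates to 0, E2 to 1. Distinct ⇒ no rewrite sequence connects them.

NO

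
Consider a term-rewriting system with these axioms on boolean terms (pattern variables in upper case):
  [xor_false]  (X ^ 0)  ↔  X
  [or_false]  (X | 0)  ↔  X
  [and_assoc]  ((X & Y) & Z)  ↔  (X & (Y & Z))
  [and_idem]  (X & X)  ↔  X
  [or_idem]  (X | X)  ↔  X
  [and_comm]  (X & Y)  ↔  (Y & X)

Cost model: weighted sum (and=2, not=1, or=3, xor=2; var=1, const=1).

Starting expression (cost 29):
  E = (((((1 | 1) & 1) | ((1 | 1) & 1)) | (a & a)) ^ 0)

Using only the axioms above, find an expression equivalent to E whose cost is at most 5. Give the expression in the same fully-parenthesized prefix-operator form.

(1 | a)   [cost 5]

step 1: or_idem (→) rewrites (((1 | 1) & 1) | ((1 | 1) & 1)) into ((1 | 1) & 1), now ((((1 | 1) & 1) | (a & a)) ^ 0)
step 2: xor_false (→) rewrites ((((1 | 1) & 1) | (a & a)) ^ 0) into (((1 | 1) & 1) | (a & a))
step 3: or_idem (→) rewrites (1 | 1) into 1, now ((1 & 1) | (a & a))
step 4: and_idem (→) rewrites (a & a) into a, now ((1 & 1) | a)
step 5: and_idem (→) rewrites (1 & 1) into 1, reaching cost 5 (bound 5)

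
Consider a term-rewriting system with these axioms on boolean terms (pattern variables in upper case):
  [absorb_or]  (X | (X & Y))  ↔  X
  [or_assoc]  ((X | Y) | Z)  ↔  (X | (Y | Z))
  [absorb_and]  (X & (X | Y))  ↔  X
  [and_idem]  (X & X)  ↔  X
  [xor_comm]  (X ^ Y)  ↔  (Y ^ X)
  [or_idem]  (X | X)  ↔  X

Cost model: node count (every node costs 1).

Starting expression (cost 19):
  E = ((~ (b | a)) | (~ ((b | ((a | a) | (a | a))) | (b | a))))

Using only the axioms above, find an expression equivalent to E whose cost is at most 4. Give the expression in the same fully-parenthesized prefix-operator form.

(1) ((a | a) | (a | a))  =[or_idem →]=  (a | a)    ⊢ ((~ (b | a)) | (~ ((b | (a | a)) | (b | a))))
(2) (a | a)  =[or_idem →]=  a    ⊢ ((~ (b | a)) | (~ ((b | a) | (b | a))))
(3) ((b | a) | (b | a))  =[or_idem →]=  (b | a)    ⊢ ((~ (b | a)) | (~ (b | a)))
(4) ((~ (b | a)) | (~ (b | a)))  =[or_idem →]=  (~ (b | a))    ⊢ cost 4, within 4

(~ (b | a))   [cost 4]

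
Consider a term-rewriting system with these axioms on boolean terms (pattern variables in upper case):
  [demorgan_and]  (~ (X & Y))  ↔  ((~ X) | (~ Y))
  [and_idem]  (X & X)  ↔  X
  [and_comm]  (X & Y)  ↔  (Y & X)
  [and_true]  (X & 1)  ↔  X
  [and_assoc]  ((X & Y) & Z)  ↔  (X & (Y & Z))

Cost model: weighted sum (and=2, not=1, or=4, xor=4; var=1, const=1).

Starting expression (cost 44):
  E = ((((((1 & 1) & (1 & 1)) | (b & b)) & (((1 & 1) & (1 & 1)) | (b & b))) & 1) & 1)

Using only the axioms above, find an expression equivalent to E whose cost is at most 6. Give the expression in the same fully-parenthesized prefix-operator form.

(1 | b)   [cost 6]

step 1: and_idem (→) rewrites ((((1 & 1) & (1 & 1)) | (b & b)) & (((1 & 1) & (1 & 1)) | (b & b))) into (((1 & 1) & (1 & 1)) | (b & b)), now (((((1 & 1) & (1 & 1)) | (b & b)) & 1) & 1)
step 2: and_true (→) rewrites (1 & 1) into 1, now (((((1 & 1) & 1) | (b & b)) & 1) & 1)
step 3: and_idem (→) rewrites (b & b) into b, now (((((1 & 1) & 1) | b) & 1) & 1)
step 4: and_idem (→) rewrites (1 & 1) into 1, now ((((1 & 1) | b) & 1) & 1)
step 5: and_true (→) rewrites ((((1 & 1) | b) & 1) & 1) into (((1 & 1) | b) & 1)
step 6: and_true (→) rewrites (((1 & 1) | b) & 1) into ((1 & 1) | b)
step 7: and_true (→) rewrites (1 & 1) into 1, reaching cost 6 (bound 6)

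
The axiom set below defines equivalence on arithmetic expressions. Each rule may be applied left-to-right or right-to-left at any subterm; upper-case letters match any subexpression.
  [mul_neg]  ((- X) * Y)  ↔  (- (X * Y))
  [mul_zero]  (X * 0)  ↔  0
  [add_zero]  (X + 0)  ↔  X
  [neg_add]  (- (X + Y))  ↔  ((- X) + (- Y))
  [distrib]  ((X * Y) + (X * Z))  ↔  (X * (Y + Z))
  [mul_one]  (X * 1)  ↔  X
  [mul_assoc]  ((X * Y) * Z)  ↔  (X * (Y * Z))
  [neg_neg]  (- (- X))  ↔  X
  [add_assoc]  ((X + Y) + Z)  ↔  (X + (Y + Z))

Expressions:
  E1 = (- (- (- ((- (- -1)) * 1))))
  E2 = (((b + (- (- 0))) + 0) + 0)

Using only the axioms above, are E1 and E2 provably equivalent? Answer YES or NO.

NO

Every axiom is a valid identity, so a rewrite proof would force E1 and E2 to agree under every assignment.
At b=0: E1 = 1 but E2 = 0; they differ, so no derivation exists.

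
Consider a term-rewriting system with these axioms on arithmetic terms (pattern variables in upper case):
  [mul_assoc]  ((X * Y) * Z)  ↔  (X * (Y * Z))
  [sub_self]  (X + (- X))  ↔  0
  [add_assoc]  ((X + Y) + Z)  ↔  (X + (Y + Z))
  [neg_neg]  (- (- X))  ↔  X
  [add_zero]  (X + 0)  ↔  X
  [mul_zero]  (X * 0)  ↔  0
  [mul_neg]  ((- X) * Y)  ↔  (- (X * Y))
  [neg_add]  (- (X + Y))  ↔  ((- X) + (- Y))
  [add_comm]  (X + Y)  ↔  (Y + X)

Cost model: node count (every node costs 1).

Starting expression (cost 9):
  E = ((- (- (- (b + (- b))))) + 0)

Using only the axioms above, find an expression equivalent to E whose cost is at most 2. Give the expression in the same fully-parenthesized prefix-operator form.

1. [neg_neg →] (- (- (- (b + (- b)))))  →  (- (b + (- b)));  E = ((- (b + (- b))) + 0)
2. [sub_self →] (b + (- b))  →  0;  E = ((- 0) + 0)
3. [add_zero →] ((- 0) + 0)  →  (- 0);  cost 2 ≤ 2, done

(- 0)   [cost 2]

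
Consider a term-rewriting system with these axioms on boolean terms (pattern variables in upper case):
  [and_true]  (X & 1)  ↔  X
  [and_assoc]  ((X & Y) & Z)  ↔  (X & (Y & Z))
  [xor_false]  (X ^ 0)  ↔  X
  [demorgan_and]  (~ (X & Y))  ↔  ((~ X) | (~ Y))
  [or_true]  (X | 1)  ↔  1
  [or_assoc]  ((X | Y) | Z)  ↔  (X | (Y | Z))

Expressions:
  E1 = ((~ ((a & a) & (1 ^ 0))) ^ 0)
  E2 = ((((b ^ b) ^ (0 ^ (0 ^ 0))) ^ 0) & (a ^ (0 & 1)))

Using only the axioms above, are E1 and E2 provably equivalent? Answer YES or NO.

NO

The axioms are sound identities: if E1 ↔* E2 then E1 and E2 evaluate identically under any assignment.
Under a=0, b=0: E1 evaluates to 1, E2 to 0. Distinct ⇒ no rewrite sequence connects them.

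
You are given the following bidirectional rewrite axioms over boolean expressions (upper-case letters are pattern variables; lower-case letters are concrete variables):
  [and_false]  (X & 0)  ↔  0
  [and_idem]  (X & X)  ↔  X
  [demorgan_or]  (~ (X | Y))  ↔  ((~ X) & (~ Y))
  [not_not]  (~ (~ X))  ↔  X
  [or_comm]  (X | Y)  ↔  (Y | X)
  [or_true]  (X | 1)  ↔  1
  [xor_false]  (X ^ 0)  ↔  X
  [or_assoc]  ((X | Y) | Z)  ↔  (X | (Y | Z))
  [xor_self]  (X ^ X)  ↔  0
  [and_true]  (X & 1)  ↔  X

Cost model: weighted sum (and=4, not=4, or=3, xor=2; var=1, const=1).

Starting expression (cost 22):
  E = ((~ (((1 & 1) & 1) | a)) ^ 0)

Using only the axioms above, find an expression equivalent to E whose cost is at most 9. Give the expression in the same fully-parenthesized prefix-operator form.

1. [and_true →] (1 & 1)  →  1;  E = ((~ ((1 & 1) | a)) ^ 0)
2. [xor_false →] ((~ ((1 & 1) | a)) ^ 0)  →  (~ ((1 & 1) | a))
3. [and_idem →] (1 & 1)  →  1;  cost 9 ≤ 9, done

(~ (1 | a))   [cost 9]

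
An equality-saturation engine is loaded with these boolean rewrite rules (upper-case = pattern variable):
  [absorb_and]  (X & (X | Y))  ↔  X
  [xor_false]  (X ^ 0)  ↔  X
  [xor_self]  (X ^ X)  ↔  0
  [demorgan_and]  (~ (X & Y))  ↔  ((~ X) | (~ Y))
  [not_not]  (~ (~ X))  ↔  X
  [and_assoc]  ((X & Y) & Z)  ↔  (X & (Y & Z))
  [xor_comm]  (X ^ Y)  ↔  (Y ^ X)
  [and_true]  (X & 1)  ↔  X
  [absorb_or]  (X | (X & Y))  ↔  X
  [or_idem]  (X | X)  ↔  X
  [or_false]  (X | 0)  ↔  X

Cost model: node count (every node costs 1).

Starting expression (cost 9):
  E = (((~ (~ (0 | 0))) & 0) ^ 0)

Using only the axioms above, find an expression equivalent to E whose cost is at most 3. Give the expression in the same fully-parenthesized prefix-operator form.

(0 & 0)   [cost 3]

step 1: or_idem (→) rewrites (0 | 0) into 0, now (((~ (~ 0)) & 0) ^ 0)
step 2: not_not (→) rewrites (~ (~ 0)) into 0, now ((0 & 0) ^ 0)
step 3: xor_false (→) rewrites ((0 & 0) ^ 0) into (0 & 0), reaching cost 3 (bound 3)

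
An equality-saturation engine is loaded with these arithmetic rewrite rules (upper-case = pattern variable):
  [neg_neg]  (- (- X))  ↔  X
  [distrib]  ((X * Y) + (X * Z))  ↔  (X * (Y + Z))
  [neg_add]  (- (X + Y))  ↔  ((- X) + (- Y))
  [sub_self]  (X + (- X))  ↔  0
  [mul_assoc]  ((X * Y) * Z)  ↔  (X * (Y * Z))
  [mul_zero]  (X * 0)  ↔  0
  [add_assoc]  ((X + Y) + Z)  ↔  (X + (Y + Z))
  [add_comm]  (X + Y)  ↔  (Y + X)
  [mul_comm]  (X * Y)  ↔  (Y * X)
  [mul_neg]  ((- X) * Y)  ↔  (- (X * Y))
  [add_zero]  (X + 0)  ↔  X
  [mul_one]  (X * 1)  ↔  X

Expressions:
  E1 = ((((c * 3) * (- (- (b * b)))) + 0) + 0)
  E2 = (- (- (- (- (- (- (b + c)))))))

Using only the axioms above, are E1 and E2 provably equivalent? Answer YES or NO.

The axioms are sound identities: if E1 ↔* E2 then E1 and E2 evaluate identically under any assignment.
Under b=0, c=1: E1 evaluates to 0, E2 to 1. Distinct ⇒ no rewrite sequence connects them.

NO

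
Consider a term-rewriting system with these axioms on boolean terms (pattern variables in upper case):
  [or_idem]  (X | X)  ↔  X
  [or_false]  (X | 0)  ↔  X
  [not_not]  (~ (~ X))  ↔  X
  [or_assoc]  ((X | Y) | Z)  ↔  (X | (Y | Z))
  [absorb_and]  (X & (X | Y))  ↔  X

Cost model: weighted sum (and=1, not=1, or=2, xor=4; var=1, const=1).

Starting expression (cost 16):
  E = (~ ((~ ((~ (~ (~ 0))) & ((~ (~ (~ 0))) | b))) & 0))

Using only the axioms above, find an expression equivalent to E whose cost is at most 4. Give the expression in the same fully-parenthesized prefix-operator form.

(~ (0 & 0))   [cost 4]

step 1: absorb_and (→) rewrites ((~ (~ (~ 0))) & ((~ (~ (~ 0))) | b)) into (~ (~ (~ 0))), now (~ ((~ (~ (~ (~ 0)))) & 0))
step 2: not_not (→) rewrites (~ (~ 0)) into 0, now (~ ((~ (~ 0)) & 0))
step 3: not_not (→) rewrites (~ (~ 0)) into 0, reaching cost 4 (bound 4)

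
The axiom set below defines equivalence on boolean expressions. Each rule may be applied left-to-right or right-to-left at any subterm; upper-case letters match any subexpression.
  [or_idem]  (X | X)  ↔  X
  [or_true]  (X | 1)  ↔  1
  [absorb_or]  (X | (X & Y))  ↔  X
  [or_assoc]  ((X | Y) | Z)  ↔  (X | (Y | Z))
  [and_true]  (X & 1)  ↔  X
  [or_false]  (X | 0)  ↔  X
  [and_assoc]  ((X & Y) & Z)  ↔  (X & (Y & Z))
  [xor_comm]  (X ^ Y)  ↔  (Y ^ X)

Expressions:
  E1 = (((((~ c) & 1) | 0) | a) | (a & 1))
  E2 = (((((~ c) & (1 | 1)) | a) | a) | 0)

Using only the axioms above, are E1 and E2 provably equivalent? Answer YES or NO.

step 1: and_true (→) rewrites ((~ c) & 1) into (~ c), now ((((~ c) | 0) | a) | (a & 1))
step 2: or_assoc (→) rewrites ((((~ c) | 0) | a) | (a & 1)) into (((~ c) | 0) | (a | (a & 1)))
step 3: absorb_or (→) rewrites (a | (a & 1)) into a, now (((~ c) | 0) | a)
step 4: or_false (→) rewrites ((~ c) | 0) into (~ c), now ((~ c) | a)
step 5: or_false (←) rewrites ((~ c) | a) into (((~ c) | a) | 0)
step 6: and_true (←) rewrites (~ c) into ((~ c) & 1), now ((((~ c) & 1) | a) | 0)
step 7: or_idem (←) rewrites 1 into (1 | 1), now ((((~ c) & (1 | 1)) | a) | 0)
step 8: or_idem (←) rewrites a into (a | a), now ((((~ c) & (1 | 1)) | (a | a)) | 0)
step 9: or_assoc (←) rewrites (((~ c) & (1 | 1)) | (a | a)) into ((((~ c) & (1 | 1)) | a) | a), which is E2

YES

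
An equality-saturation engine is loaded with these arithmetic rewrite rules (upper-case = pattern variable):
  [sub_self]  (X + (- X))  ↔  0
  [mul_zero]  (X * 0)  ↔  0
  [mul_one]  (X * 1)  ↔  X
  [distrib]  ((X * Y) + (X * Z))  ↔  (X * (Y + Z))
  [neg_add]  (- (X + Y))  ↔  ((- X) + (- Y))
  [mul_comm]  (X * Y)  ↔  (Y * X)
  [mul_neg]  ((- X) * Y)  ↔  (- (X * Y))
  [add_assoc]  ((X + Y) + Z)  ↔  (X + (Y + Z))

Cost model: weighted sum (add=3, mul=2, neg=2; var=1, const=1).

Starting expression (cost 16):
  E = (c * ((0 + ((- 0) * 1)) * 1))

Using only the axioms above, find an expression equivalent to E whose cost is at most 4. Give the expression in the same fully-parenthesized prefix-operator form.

(c * 0)   [cost 4]

(1) ((0 + ((- 0) * 1)) * 1)  =[mul_one →]=  (0 + ((- 0) * 1))    ⊢ (c * (0 + ((- 0) * 1)))
(2) ((- 0) * 1)  =[mul_one →]=  (- 0)    ⊢ (c * (0 + (- 0)))
(3) (0 + (- 0))  =[sub_self →]=  0    ⊢ cost 4, within 4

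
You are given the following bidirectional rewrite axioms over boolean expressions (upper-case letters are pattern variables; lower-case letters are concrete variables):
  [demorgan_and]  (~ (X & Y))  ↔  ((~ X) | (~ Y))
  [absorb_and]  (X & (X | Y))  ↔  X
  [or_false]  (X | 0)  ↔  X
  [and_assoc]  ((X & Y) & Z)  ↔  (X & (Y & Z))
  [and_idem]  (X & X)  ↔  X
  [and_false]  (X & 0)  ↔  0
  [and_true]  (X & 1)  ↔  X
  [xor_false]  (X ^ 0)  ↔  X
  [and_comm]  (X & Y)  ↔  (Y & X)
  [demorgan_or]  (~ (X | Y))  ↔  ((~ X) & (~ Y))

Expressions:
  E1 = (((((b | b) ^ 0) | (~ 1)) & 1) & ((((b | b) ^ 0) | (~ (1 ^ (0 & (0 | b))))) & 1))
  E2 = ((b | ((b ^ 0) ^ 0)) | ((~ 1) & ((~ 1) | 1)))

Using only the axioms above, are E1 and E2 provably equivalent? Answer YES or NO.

step 1: absorb_and (→) rewrites (0 & (0 | b)) into 0, now (((((b | b) ^ 0) | (~ 1)) & 1) & ((((b | b) ^ 0) | (~ (1 ^ 0))) & 1))
step 2: xor_false (→) rewrites (1 ^ 0) into 1, now (((((b | b) ^ 0) | (~ 1)) & 1) & ((((b | b) ^ 0) | (~ 1)) & 1))
step 3: and_idem (→) rewrites (((((b | b) ^ 0) | (~ 1)) & 1) & ((((b | b) ^ 0) | (~ 1)) & 1)) into ((((b | b) ^ 0) | (~ 1)) & 1)
step 4: and_true (→) rewrites ((((b | b) ^ 0) | (~ 1)) & 1) into (((b | b) ^ 0) | (~ 1))
step 5: xor_false (→) rewrites ((b | b) ^ 0) into (b | b), now ((b | b) | (~ 1))
step 6: absorb_and (←) rewrites (~ 1) into ((~ 1) & ((~ 1) | 1)), now ((b | b) | ((~ 1) & ((~ 1) | 1)))
step 7: xor_false (←) rewrites b into (b ^ 0), now ((b | (b ^ 0)) | ((~ 1) & ((~ 1) | 1)))
step 8: xor_false (←) rewrites (b ^ 0) into ((b ^ 0) ^ 0), which is E2

YES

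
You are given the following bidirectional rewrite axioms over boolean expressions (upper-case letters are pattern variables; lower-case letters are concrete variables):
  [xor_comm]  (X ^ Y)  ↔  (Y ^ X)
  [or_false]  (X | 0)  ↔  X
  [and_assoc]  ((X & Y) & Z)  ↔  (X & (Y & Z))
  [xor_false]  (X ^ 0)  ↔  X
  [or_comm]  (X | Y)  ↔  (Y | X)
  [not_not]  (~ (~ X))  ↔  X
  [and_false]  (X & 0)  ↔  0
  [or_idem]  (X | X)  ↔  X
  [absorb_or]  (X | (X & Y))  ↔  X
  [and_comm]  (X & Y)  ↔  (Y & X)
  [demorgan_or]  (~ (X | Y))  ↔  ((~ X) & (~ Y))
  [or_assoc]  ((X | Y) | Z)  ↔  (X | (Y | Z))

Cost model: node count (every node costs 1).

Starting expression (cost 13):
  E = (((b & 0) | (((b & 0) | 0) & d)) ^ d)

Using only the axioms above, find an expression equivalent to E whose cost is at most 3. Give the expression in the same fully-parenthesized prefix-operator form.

step 1: or_false (→) rewrites ((b & 0) | 0) into (b & 0), now (((b & 0) | ((b & 0) & d)) ^ d)
step 2: absorb_or (→) rewrites ((b & 0) | ((b & 0) & d)) into (b & 0), now ((b & 0) ^ d)
step 3: and_false (→) rewrites (b & 0) into 0, reaching cost 3 (bound 3)

(0 ^ d)   [cost 3]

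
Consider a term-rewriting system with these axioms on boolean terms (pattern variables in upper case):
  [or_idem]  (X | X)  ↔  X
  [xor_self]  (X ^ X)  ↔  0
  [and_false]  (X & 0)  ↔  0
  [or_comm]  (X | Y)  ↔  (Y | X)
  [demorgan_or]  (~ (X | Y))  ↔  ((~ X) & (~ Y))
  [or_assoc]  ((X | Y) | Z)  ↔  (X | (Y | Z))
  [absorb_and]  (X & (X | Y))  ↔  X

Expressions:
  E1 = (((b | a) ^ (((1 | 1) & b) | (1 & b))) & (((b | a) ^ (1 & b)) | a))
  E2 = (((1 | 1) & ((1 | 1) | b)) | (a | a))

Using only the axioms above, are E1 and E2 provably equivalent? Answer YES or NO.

Every axiom is a valid identity, so a rewrite proof would force E1 and E2 to agree under every assignment.
At a=0, b=0: E1 = 0 but E2 = 1; they differ, so no derivation exists.

NO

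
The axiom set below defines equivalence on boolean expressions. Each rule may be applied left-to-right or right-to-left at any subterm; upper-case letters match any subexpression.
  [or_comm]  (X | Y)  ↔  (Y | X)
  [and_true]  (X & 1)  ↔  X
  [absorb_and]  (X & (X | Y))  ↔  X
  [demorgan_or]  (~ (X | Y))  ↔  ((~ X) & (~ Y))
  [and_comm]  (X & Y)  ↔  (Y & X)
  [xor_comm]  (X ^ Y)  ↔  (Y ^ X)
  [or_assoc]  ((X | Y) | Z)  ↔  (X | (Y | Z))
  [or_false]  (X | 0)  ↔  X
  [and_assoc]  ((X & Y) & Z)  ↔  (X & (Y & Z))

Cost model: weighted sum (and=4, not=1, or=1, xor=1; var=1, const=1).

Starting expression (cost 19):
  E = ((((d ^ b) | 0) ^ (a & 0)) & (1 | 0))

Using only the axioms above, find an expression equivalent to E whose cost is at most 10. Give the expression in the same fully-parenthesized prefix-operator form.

(1) ((d ^ b) | 0)  =[or_false →]=  (d ^ b)    ⊢ (((d ^ b) ^ (a & 0)) & (1 | 0))
(2) (1 | 0)  =[or_false →]=  1    ⊢ (((d ^ b) ^ (a & 0)) & 1)
(3) (((d ^ b) ^ (a & 0)) & 1)  =[and_true →]=  ((d ^ b) ^ (a & 0))    ⊢ cost 10, within 10

((d ^ b) ^ (a & 0))   [cost 10]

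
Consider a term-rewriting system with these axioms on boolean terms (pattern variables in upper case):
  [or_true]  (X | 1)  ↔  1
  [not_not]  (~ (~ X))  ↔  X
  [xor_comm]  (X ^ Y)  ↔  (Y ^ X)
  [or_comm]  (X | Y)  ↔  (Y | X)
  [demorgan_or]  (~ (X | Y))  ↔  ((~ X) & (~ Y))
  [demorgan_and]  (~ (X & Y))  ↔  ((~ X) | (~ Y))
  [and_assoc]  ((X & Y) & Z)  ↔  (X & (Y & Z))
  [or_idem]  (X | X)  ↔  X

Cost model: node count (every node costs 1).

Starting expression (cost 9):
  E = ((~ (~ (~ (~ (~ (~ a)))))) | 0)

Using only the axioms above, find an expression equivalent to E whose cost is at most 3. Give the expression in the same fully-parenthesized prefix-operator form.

(a | 0)   [cost 3]

(1) (~ (~ (~ (~ a))))  =[not_not →]=  (~ (~ a))    ⊢ ((~ (~ (~ (~ a)))) | 0)
(2) (~ (~ (~ a)))  =[not_not →]=  (~ a)    ⊢ ((~ (~ a)) | 0)
(3) (~ (~ a))  =[not_not →]=  a    ⊢ cost 3, within 3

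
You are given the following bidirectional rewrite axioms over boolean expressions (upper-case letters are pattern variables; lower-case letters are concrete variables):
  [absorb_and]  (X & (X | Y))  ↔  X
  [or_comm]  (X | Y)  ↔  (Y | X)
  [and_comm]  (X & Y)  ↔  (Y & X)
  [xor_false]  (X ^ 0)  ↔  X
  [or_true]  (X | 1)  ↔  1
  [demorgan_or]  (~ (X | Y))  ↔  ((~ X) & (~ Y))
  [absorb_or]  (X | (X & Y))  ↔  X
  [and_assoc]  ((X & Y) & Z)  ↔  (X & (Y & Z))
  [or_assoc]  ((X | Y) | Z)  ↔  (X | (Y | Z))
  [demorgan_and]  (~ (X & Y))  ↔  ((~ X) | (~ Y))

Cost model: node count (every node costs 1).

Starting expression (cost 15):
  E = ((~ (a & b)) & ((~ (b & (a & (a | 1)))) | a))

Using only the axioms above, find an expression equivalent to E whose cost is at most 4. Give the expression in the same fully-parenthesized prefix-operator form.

1. [absorb_and →] (a & (a | 1))  →  a;  E = ((~ (a & b)) & ((~ (b & a)) | a))
2. [and_comm →] (a & b)  →  (b & a);  E = ((~ (b & a)) & ((~ (b & a)) | a))
3. [absorb_and →] ((~ (b & a)) & ((~ (b & a)) | a))  →  (~ (b & a));  cost 4 ≤ 4, done

(~ (b & a))   [cost 4]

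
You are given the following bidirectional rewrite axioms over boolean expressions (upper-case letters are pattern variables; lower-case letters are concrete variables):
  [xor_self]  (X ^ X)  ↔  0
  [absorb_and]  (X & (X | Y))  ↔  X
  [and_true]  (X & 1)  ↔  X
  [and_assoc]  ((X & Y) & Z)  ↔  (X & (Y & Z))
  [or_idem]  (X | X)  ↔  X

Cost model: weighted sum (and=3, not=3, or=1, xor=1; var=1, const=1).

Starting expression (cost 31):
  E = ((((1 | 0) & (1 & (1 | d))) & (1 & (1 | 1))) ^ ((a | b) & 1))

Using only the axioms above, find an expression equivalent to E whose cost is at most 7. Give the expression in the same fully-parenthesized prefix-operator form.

step 1: absorb_and (→) rewrites (1 & (1 | d)) into 1, now ((((1 | 0) & 1) & (1 & (1 | 1))) ^ ((a | b) & 1))
step 2: absorb_and (→) rewrites (1 & (1 | 1)) into 1, now ((((1 | 0) & 1) & 1) ^ ((a | b) & 1))
step 3: and_true (→) rewrites (((1 | 0) & 1) & 1) into ((1 | 0) & 1), now (((1 | 0) & 1) ^ ((a | b) & 1))
step 4: and_true (→) rewrites ((1 | 0) & 1) into (1 | 0), now ((1 | 0) ^ ((a | b) & 1))
step 5: and_true (→) rewrites ((a | b) & 1) into (a | b), reaching cost 7 (bound 7)

((1 | 0) ^ (a | b))   [cost 7]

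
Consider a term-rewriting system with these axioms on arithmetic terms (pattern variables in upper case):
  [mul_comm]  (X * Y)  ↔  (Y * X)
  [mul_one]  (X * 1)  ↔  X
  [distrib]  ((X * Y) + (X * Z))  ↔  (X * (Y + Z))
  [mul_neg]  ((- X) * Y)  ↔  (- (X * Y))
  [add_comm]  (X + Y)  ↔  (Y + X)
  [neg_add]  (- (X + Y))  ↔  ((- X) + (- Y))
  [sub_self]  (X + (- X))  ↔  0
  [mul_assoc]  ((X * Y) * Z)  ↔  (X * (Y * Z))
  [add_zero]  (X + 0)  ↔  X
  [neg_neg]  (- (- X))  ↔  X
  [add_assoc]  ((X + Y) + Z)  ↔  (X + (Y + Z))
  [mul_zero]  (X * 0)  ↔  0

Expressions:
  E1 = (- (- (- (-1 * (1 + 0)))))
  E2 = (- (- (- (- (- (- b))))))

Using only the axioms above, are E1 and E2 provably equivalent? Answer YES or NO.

NO

Every axiom is a valid identity, so a rewrite proof would force E1 and E2 to agree under every assignment.
At b=0: E1 = 1 but E2 = 0; they differ, so no derivation exists.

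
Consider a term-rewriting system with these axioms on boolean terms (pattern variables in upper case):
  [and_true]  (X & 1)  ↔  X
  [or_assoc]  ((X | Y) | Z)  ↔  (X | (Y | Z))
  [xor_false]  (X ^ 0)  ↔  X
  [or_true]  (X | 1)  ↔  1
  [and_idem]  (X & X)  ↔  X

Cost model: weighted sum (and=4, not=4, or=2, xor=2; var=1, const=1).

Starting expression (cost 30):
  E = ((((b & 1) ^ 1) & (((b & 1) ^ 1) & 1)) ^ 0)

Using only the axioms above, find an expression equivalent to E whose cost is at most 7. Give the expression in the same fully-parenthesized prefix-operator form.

step 1: and_true (→) rewrites (((b & 1) ^ 1) & 1) into ((b & 1) ^ 1), now ((((b & 1) ^ 1) & ((b & 1) ^ 1)) ^ 0)
step 2: and_idem (→) rewrites (((b & 1) ^ 1) & ((b & 1) ^ 1)) into ((b & 1) ^ 1), now (((b & 1) ^ 1) ^ 0)
step 3: and_true (→) rewrites (b & 1) into b, reaching cost 7 (bound 7)

((b ^ 1) ^ 0)   [cost 7]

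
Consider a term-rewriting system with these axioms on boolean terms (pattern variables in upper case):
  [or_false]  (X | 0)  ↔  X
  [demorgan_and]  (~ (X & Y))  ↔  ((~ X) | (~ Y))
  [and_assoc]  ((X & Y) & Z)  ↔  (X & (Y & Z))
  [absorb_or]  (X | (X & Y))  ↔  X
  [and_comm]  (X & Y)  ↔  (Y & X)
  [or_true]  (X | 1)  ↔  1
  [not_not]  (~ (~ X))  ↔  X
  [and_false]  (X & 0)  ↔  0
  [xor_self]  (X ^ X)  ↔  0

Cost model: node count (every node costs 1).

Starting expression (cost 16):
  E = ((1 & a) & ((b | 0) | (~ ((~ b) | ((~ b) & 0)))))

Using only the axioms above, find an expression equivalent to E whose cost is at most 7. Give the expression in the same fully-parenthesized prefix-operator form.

step 1: absorb_or (→) rewrites ((~ b) | ((~ b) & 0)) into (~ b), now ((1 & a) & ((b | 0) | (~ (~ b))))
step 2: or_false (→) rewrites (b | 0) into b, now ((1 & a) & (b | (~ (~ b))))
step 3: not_not (→) rewrites (~ (~ b)) into b, reaching cost 7 (bound 7)

((1 & a) & (b | b))   [cost 7]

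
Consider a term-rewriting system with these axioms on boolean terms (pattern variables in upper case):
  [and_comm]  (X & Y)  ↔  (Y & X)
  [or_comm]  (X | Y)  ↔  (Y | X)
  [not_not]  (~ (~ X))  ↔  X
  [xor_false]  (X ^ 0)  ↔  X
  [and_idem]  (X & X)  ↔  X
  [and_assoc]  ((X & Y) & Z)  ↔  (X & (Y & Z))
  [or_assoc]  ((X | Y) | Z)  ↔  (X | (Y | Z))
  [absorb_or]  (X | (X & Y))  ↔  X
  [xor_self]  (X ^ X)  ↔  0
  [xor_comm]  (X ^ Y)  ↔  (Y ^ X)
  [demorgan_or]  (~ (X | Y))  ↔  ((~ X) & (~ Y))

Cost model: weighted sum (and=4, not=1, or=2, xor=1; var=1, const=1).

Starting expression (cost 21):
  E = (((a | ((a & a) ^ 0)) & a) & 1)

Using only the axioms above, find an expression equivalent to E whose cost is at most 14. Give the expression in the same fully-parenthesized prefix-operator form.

(1) ((a & a) ^ 0)  =[xor_false →]=  (a & a)    ⊢ (((a | (a & a)) & a) & 1)
(2) (a & a)  =[and_idem →]=  a    ⊢ cost 14, within 14

(((a | a) & a) & 1)   [cost 14]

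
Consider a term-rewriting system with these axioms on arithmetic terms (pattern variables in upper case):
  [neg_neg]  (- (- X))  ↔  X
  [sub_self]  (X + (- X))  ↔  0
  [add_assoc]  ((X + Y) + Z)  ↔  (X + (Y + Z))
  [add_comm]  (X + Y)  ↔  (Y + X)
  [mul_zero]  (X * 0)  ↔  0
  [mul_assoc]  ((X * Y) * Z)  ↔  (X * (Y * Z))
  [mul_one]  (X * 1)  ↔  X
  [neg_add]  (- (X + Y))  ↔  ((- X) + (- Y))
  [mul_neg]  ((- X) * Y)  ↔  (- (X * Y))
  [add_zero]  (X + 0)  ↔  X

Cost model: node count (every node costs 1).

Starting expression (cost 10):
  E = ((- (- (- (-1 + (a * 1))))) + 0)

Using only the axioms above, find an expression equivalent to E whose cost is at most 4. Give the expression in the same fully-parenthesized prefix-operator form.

(- (-1 + a))   [cost 4]

(1) (- (- (- (-1 + (a * 1)))))  =[neg_neg →]=  (- (-1 + (a * 1)))    ⊢ ((- (-1 + (a * 1))) + 0)
(2) (a * 1)  =[mul_one →]=  a    ⊢ ((- (-1 + a)) + 0)
(3) ((- (-1 + a)) + 0)  =[add_zero →]=  (- (-1 + a))    ⊢ cost 4, within 4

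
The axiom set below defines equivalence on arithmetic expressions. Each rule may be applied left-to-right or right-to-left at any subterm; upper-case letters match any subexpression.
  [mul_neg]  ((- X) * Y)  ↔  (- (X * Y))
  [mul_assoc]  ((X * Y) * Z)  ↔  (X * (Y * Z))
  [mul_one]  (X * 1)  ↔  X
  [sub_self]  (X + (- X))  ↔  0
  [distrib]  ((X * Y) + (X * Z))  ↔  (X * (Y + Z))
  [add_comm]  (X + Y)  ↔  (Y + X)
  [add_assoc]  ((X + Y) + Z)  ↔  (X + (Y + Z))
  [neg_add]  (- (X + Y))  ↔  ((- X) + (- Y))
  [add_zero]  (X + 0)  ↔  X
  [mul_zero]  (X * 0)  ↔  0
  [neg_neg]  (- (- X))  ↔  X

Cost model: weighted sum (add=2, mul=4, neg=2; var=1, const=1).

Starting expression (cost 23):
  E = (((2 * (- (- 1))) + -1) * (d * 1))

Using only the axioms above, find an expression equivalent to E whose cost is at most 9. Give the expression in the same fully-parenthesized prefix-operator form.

((2 + -1) * d)   [cost 9]

1. [neg_neg →] (- (- 1))  →  1;  E = (((2 * 1) + -1) * (d * 1))
2. [mul_one →] (2 * 1)  →  2;  E = ((2 + -1) * (d * 1))
3. [mul_one →] (d * 1)  →  d;  cost 9 ≤ 9, done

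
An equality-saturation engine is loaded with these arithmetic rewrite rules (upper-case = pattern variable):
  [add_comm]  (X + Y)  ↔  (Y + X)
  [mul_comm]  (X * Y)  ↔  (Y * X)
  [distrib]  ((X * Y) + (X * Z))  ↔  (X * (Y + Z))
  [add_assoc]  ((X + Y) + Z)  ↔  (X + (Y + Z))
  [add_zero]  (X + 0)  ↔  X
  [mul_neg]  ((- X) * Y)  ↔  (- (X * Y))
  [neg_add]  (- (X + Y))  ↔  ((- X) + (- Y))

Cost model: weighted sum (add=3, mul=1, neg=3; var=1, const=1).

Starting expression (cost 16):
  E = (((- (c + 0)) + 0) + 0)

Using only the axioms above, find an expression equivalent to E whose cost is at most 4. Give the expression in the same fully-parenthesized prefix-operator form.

(- c)   [cost 4]

step 1: add_zero (→) rewrites (((- (c + 0)) + 0) + 0) into ((- (c + 0)) + 0)
step 2: add_zero (→) rewrites ((- (c + 0)) + 0) into (- (c + 0))
step 3: add_zero (→) rewrites (c + 0) into c, reaching cost 4 (bound 4)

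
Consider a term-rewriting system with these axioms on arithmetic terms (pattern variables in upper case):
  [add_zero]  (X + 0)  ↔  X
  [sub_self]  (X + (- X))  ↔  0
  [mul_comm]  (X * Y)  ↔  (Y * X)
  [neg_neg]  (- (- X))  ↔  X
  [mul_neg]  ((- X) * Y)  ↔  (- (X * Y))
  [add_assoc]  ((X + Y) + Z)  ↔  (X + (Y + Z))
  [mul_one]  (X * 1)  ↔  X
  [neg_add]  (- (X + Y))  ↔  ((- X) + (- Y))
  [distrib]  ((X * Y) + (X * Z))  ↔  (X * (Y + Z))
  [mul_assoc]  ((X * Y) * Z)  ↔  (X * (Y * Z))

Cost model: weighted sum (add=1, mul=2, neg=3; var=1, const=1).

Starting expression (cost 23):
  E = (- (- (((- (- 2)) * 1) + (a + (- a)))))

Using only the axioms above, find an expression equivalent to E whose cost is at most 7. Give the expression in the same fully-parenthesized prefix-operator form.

(1) ((- (- 2)) * 1)  =[mul_one →]=  (- (- 2))    ⊢ (- (- ((- (- 2)) + (a + (- a)))))
(2) (a + (- a))  =[sub_self →]=  0    ⊢ (- (- ((- (- 2)) + 0)))
(3) ((- (- 2)) + 0)  =[add_zero →]=  (- (- 2))    ⊢ (- (- (- (- 2))))
(4) (- (- (- (- 2))))  =[neg_neg →]=  (- (- 2))    ⊢ cost 7, within 7

(- (- 2))   [cost 7]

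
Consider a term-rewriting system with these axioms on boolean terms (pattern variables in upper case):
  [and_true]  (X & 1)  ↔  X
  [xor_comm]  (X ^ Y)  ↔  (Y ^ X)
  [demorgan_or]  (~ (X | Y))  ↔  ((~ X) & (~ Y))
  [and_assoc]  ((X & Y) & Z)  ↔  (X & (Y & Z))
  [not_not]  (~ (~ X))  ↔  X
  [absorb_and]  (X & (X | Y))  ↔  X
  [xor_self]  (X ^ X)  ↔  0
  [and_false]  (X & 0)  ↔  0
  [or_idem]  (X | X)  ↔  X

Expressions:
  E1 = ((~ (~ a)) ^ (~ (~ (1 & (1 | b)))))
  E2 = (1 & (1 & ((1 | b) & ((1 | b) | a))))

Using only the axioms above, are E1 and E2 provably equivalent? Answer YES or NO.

Every axiom is a valid identity, so a rewrite proof would force E1 and E2 to agree under every assignment.
At a=1, b=0: E1 = 0 but E2 = 1; they differ, so no derivation exists.

NO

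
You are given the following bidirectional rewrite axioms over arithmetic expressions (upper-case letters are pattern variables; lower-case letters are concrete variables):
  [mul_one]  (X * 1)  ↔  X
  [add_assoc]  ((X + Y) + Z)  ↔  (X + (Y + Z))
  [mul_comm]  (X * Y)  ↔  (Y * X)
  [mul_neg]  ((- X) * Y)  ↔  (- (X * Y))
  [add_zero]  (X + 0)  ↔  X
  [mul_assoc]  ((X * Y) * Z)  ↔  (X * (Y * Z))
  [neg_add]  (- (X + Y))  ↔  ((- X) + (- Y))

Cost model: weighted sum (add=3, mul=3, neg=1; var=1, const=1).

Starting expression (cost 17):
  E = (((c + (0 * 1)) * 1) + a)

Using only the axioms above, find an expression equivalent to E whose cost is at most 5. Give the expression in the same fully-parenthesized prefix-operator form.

(c + a)   [cost 5]

step 1: mul_one (→) rewrites (0 * 1) into 0, now (((c + 0) * 1) + a)
step 2: add_zero (→) rewrites (c + 0) into c, now ((c * 1) + a)
step 3: mul_one (→) rewrites (c * 1) into c, reaching cost 5 (bound 5)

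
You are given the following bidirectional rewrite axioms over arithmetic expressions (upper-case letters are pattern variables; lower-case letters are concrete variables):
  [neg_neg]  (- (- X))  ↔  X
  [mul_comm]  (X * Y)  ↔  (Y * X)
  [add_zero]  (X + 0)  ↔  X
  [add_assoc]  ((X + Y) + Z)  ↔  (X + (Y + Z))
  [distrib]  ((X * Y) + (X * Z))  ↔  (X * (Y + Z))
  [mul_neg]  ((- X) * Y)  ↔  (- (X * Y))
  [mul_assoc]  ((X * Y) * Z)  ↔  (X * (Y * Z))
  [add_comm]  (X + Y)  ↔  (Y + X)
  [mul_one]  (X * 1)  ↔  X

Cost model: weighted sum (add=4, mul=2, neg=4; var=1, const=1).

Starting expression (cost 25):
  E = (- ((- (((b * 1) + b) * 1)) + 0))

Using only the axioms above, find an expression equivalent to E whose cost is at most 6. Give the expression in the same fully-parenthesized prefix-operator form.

(b + b)   [cost 6]

1. [mul_one →] (b * 1)  →  b;  E = (- ((- ((b + b) * 1)) + 0))
2. [add_zero →] ((- ((b + b) * 1)) + 0)  →  (- ((b + b) * 1));  E = (- (- ((b + b) * 1)))
3. [mul_one →] ((b + b) * 1)  →  (b + b);  E = (- (- (b + b)))
4. [neg_neg →] (- (- (b + b)))  →  (b + b);  cost 6 ≤ 6, done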